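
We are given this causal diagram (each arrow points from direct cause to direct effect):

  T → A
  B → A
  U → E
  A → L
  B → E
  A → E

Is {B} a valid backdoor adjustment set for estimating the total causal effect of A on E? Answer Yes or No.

Yes

Backdoor paths from A to E (paths whose first edge points into A):
  P1: A <- B -> E
Condition 1 (no descendant of A in the set): holds — descendants of A are {E, L}; none are in {B}.
Condition 2 (every backdoor path blocked by {B}):
  P1: blocked at fork node B ∈ conditioning set.
{B} satisfies the backdoor criterion.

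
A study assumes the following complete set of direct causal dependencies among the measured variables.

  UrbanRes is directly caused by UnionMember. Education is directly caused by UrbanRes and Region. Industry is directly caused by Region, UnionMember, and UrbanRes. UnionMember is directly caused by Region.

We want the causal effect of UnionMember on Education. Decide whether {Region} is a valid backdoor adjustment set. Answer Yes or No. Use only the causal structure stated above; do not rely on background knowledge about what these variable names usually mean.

Backdoor paths from UnionMember to Education (paths whose first edge points into UnionMember):
  P1: UnionMember <- Region -> Education
  P2: UnionMember <- Region -> Industry <- UrbanRes -> Education
Condition 1 (no descendant of UnionMember in the set): holds — descendants of UnionMember are {Education, Industry, UrbanRes}; none are in {Region}.
Condition 2 (every backdoor path blocked by {Region}):
  P1: blocked at fork node Region ∈ conditioning set.
  P2: blocked at fork node Region ∈ conditioning set.
{Region} satisfies the backdoor criterion.

Yes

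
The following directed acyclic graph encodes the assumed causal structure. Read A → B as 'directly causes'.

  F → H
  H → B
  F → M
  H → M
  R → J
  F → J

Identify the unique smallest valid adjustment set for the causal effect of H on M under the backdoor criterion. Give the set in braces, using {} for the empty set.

{F}

Variables eligible for adjustment (non-descendants of H, excluding H and M): {F, J, R}.
Backdoor paths from H to M:
  P1: H <- F -> M
The empty set is not sufficient: P1 (H <- F -> M) has no collider blocking it and no conditioned non-collider, so it is open.
Try {F}:
  P1: blocked at fork node F ∈ conditioning set.
{F} contains no descendant of H and blocks every backdoor path.
No other singleton works — e.g. {R} leaves P1 open — so {F} is the unique smallest valid adjustment set.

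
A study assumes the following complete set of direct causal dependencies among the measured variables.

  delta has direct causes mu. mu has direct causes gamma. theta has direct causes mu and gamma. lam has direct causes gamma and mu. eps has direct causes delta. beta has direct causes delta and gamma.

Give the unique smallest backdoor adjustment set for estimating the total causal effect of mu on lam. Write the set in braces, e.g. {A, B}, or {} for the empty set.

{gamma}

Variables eligible for adjustment (non-descendants of mu, excluding mu and lam): {gamma}.
Backdoor paths from mu to lam:
  P1: mu <- gamma -> lam
The empty set is not sufficient: P1 (mu <- gamma -> lam) has no collider blocking it and no conditioned non-collider, so it is open.
Try {gamma}:
  P1: blocked at fork node gamma ∈ conditioning set.
{gamma} contains no descendant of mu and blocks every backdoor path.
{gamma} is the unique smallest valid adjustment set.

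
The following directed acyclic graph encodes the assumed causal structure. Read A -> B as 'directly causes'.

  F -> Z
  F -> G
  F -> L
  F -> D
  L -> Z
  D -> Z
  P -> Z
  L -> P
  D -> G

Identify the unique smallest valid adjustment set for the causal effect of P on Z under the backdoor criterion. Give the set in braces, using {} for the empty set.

{L}

Variables eligible for adjustment (non-descendants of P, excluding P and Z): {D, F, G, L}.
Backdoor paths from P to Z:
  P1: P <- L <- F -> D -> Z
  P2: P <- L <- F -> G <- D -> Z
  P3: P <- L <- F -> Z
  P4: P <- L -> Z
The empty set is not sufficient: P1 (P <- L <- F -> D -> Z) has no collider blocking it and no conditioned non-collider, so it is open.
Try {L}:
  P1: blocked at chain node L ∈ conditioning set.
  P2: blocked at chain node L ∈ conditioning set.
  P3: blocked at chain node L ∈ conditioning set.
  P4: blocked at fork node L ∈ conditioning set.
{L} contains no descendant of P and blocks every backdoor path.
No other singleton works — e.g. {F} leaves P4 open — so {L} is the unique smallest valid adjustment set.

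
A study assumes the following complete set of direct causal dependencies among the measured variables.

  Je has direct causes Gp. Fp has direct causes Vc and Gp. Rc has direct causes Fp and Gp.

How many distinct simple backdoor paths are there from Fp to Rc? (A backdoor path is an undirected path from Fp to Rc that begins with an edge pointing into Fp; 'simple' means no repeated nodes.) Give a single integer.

A backdoor path from Fp to Rc is any simple undirected path whose first edge points into Fp (i.e. leaves Fp via a parent).
Parents of Fp: {Gp, Vc}.
Enumerating:
  P1: Fp <- Gp -> Rc
That exhausts the simple backdoor paths. Count: 1.

1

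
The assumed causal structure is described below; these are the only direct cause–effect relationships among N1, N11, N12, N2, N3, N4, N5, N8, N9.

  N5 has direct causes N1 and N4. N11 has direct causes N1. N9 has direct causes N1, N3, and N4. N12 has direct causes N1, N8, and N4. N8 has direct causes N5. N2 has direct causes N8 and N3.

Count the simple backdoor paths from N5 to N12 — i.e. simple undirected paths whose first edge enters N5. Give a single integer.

A backdoor path from N5 to N12 is any simple undirected path whose first edge points into N5 (i.e. leaves N5 via a parent).
Parents of N5: {N1, N4}.
Enumerating:
  P1: N5 <- N4 -> N9 <- N3 -> N2 <- N8 -> N12
  P2: N5 <- N4 -> N9 <- N1 -> N12
  P3: N5 <- N4 -> N12
  P4: N5 <- N1 -> N9 <- N3 -> N2 <- N8 -> N12
  P5: N5 <- N1 -> N9 <- N4 -> N12
  P6: N5 <- N1 -> N12
That exhausts the simple backdoor paths. Count: 6.

6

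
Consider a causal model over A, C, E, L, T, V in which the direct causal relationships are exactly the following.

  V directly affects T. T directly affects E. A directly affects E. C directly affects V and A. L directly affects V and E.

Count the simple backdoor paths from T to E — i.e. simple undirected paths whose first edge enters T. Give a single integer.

A backdoor path from T to E is any simple undirected path whose first edge points into T (i.e. leaves T via a parent).
Parents of T: {V}.
Enumerating:
  P1: T <- V <- L -> E
  P2: T <- V <- C -> A -> E
That exhausts the simple backdoor paths. Count: 2.

2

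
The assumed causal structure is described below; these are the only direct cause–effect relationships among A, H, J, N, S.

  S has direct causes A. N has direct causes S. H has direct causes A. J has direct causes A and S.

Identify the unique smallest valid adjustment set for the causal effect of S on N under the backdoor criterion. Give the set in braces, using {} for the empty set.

Variables eligible for adjustment (non-descendants of S, excluding S and N): {A, H}.
Backdoor paths from S to N:
  (none)
With no backdoor paths the empty set already satisfies the criterion, and it is trivially minimal.

{}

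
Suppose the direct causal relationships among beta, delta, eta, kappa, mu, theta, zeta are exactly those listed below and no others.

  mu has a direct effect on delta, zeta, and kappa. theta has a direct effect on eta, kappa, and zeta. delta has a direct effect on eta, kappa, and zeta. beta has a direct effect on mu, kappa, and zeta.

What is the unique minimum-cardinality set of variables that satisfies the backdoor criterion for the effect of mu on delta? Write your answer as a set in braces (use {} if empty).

Variables eligible for adjustment (non-descendants of mu, excluding mu and delta): {beta, theta}.
Backdoor paths from mu to delta:
  P1: mu <- beta -> kappa <- theta -> zeta <- delta
  P2: mu <- beta -> kappa <- theta -> eta <- delta
  P3: mu <- beta -> kappa <- delta
  P4: mu <- beta -> zeta <- theta -> kappa <- delta
  P5: mu <- beta -> zeta <- theta -> eta <- delta
  P6: mu <- beta -> zeta <- delta
Each backdoor path contains an unconditioned collider, so every path is already blocked with the empty conditioning set:
  P1: blocked at collider kappa (neither it nor any descendant is in the conditioning set).
  P2: blocked at collider kappa (neither it nor any descendant is in the conditioning set).
  P3: blocked at collider kappa (neither it nor any descendant is in the conditioning set).
  P4: blocked at collider zeta (neither it nor any descendant is in the conditioning set).
  P5: blocked at collider zeta (neither it nor any descendant is in the conditioning set).
  P6: blocked at collider zeta (neither it nor any descendant is in the conditioning set).
The empty set is therefore the unique smallest valid set.

{}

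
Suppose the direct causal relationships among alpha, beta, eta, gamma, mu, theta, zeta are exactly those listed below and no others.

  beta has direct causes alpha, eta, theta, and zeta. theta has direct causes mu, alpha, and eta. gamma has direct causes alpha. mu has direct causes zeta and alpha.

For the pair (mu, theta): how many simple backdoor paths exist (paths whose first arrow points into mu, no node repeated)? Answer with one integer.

A backdoor path from mu to theta is any simple undirected path whose first edge points into mu (i.e. leaves mu via a parent).
Parents of mu: {alpha, zeta}.
Enumerating:
  P1: mu <- zeta -> beta <- eta -> theta
  P2: mu <- zeta -> beta <- alpha -> theta
  P3: mu <- zeta -> beta <- theta
  P4: mu <- alpha -> theta
  P5: mu <- alpha -> beta <- eta -> theta
  P6: mu <- alpha -> beta <- theta
That exhausts the simple backdoor paths. Count: 6.

6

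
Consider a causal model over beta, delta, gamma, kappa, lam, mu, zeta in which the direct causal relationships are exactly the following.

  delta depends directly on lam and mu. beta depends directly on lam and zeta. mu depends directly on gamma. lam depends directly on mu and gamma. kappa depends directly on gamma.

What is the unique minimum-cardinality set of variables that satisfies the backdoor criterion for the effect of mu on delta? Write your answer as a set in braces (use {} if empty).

{gamma}

Variables eligible for adjustment (non-descendants of mu, excluding mu and delta): {gamma, kappa, zeta}.
Backdoor paths from mu to delta:
  P1: mu <- gamma -> lam -> delta
The empty set is not sufficient: P1 (mu <- gamma -> lam -> delta) has no collider blocking it and no conditioned non-collider, so it is open.
Try {gamma}:
  P1: blocked at fork node gamma ∈ conditioning set.
{gamma} contains no descendant of mu and blocks every backdoor path.
No other singleton works — e.g. {kappa} leaves P1 open — so {gamma} is the unique smallest valid adjustment set.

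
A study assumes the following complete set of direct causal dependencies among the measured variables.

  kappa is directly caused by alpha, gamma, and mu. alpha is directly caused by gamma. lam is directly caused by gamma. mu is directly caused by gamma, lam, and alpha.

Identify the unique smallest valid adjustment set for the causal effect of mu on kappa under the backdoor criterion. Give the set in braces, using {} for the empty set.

Variables eligible for adjustment (non-descendants of mu, excluding mu and kappa): {alpha, gamma, lam}.
Backdoor paths from mu to kappa:
  P1: mu <- gamma -> alpha -> kappa
  P2: mu <- gamma -> kappa
  P3: mu <- lam <- gamma -> alpha -> kappa
  P4: mu <- lam <- gamma -> kappa
  P5: mu <- alpha <- gamma -> kappa
  P6: mu <- alpha -> kappa
The empty set is not sufficient: P1 (mu <- gamma -> alpha -> kappa) has no collider blocking it and no conditioned non-collider, so it is open.
Try {alpha, gamma}:
  P1: blocked at fork node gamma ∈ conditioning set.
  P2: blocked at fork node gamma ∈ conditioning set.
  P3: blocked at fork node gamma ∈ conditioning set.
  P4: blocked at fork node gamma ∈ conditioning set.
  P5: blocked at chain node alpha ∈ conditioning set.
  P6: blocked at fork node alpha ∈ conditioning set.
{alpha, gamma} contains no descendant of mu and blocks every backdoor path.
Every element of {alpha, gamma} is needed (dropping alpha leaves P6 open; dropping gamma leaves P2 open), so no proper subset is valid.
Among all size-2 subsets of the eligible variables, only {alpha, gamma} blocks every backdoor path, so it is the unique smallest valid adjustment set.

{alpha, gamma}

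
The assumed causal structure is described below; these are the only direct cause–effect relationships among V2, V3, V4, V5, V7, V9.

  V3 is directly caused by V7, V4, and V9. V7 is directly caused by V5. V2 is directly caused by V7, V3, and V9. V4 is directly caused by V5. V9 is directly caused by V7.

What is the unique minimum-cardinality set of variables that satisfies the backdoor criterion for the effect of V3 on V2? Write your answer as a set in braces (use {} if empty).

{V7, V9}

Variables eligible for adjustment (non-descendants of V3, excluding V3 and V2): {V4, V5, V7, V9}.
Backdoor paths from V3 to V2:
  P1: V3 <- V7 -> V9 -> V2
  P2: V3 <- V7 -> V2
  P3: V3 <- V4 <- V5 -> V7 -> V9 -> V2
  P4: V3 <- V4 <- V5 -> V7 -> V2
  P5: V3 <- V9 <- V7 -> V2
  P6: V3 <- V9 -> V2
The empty set is not sufficient: P1 (V3 <- V7 -> V9 -> V2) has no collider blocking it and no conditioned non-collider, so it is open.
Try {V7, V9}:
  P1: blocked at fork node V7 ∈ conditioning set.
  P2: blocked at fork node V7 ∈ conditioning set.
  P3: blocked at chain node V7 ∈ conditioning set.
  P4: blocked at chain node V7 ∈ conditioning set.
  P5: blocked at chain node V9 ∈ conditioning set.
  P6: blocked at fork node V9 ∈ conditioning set.
{V7, V9} contains no descendant of V3 and blocks every backdoor path.
Every element of {V7, V9} is needed (dropping V7 leaves P2 open; dropping V9 leaves P6 open), so no proper subset is valid.
Among all size-2 subsets of the eligible variables, only {V7, V9} blocks every backdoor path, so it is the unique smallest valid adjustment set.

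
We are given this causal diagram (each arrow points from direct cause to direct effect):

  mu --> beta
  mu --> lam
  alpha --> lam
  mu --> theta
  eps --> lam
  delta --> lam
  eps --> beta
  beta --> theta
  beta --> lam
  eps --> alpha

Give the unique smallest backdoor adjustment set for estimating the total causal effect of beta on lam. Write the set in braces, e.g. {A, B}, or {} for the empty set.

Variables eligible for adjustment (non-descendants of beta, excluding beta and lam): {alpha, delta, eps, mu}.
Backdoor paths from beta to lam:
  P1: beta <- eps -> alpha -> lam
  P2: beta <- eps -> lam
  P3: beta <- mu -> lam
The empty set is not sufficient: P1 (beta <- eps -> alpha -> lam) has no collider blocking it and no conditioned non-collider, so it is open.
Try {eps, mu}:
  P1: blocked at fork node eps ∈ conditioning set.
  P2: blocked at fork node eps ∈ conditioning set.
  P3: blocked at fork node mu ∈ conditioning set.
{eps, mu} contains no descendant of beta and blocks every backdoor path.
Every element of {eps, mu} is needed (dropping eps leaves P1 open; dropping mu leaves P3 open), so no proper subset is valid.
Among all size-2 subsets of the eligible variables, only {eps, mu} blocks every backdoor path, so it is the unique smallest valid adjustment set.

{eps, mu}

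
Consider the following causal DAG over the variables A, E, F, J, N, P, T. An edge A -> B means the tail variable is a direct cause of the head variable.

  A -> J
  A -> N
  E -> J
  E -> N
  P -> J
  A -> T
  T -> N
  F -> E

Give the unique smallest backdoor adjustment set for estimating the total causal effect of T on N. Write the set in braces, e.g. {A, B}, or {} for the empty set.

{A}

Variables eligible for adjustment (non-descendants of T, excluding T and N): {A, E, F, J, P}.
Backdoor paths from T to N:
  P1: T <- A -> J <- E -> N
  P2: T <- A -> N
The empty set is not sufficient: P2 (T <- A -> N) has no collider blocking it and no conditioned non-collider, so it is open.
Try {A}:
  P1: blocked at fork node A ∈ conditioning set.
  P2: blocked at fork node A ∈ conditioning set.
{A} contains no descendant of T and blocks every backdoor path.
No other singleton works — e.g. {F} leaves P2 open — so {A} is the unique smallest valid adjustment set.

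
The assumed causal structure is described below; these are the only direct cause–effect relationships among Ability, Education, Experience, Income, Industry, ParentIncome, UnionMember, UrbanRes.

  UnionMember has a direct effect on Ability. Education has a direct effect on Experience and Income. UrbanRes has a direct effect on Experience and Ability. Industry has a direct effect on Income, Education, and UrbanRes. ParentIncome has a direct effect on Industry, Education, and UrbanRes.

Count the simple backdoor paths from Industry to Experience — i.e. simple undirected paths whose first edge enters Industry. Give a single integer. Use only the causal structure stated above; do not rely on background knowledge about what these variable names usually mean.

2

A backdoor path from Industry to Experience is any simple undirected path whose first edge points into Industry (i.e. leaves Industry via a parent).
Parents of Industry: {ParentIncome}.
Enumerating:
  P1: Industry <- ParentIncome -> Education -> Experience
  P2: Industry <- ParentIncome -> UrbanRes -> Experience
That exhausts the simple backdoor paths. Count: 2.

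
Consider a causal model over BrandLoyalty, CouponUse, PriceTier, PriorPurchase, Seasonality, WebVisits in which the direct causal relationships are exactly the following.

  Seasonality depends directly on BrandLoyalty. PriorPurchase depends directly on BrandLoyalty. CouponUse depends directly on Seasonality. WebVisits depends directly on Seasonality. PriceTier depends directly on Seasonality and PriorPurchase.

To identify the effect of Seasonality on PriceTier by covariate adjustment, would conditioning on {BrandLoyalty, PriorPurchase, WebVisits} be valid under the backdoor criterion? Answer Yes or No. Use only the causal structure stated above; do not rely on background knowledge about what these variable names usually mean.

No

Backdoor paths from Seasonality to PriceTier (paths whose first edge points into Seasonality):
  P1: Seasonality <- BrandLoyalty -> PriorPurchase -> PriceTier
Condition 1 (no descendant of Seasonality in the set): FAILS — WebVisits is a descendant of Seasonality.
Condition 2 (every backdoor path blocked by {BrandLoyalty, PriorPurchase, WebVisits}):
  P1: blocked at fork node BrandLoyalty ∈ conditioning set.
{BrandLoyalty, PriorPurchase, WebVisits} does not satisfy the backdoor criterion.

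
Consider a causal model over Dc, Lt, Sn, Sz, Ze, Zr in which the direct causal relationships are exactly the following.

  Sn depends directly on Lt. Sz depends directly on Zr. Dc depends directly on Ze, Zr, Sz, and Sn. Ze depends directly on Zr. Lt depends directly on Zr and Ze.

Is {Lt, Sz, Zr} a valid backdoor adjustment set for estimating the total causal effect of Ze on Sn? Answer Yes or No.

No

Backdoor paths from Ze to Sn (paths whose first edge points into Ze):
  P1: Ze <- Zr -> Sz -> Dc <- Sn
  P2: Ze <- Zr -> Lt -> Sn
  P3: Ze <- Zr -> Dc <- Sn
Condition 1 (no descendant of Ze in the set): FAILS — Lt is a descendant of Ze.
Condition 2 (every backdoor path blocked by {Lt, Sz, Zr}):
  P1: blocked at fork node Zr ∈ conditioning set.
  P2: blocked at fork node Zr ∈ conditioning set.
  P3: blocked at fork node Zr ∈ conditioning set.
{Lt, Sz, Zr} does not satisfy the backdoor criterion.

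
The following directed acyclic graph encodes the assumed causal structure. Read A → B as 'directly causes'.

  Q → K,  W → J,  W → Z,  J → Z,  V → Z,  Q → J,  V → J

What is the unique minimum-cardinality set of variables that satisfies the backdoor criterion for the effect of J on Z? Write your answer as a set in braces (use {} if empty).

{V, W}

Variables eligible for adjustment (non-descendants of J, excluding J and Z): {K, Q, V, W}.
Backdoor paths from J to Z:
  P1: J <- V -> Z
  P2: J <- W -> Z
The empty set is not sufficient: P1 (J <- V -> Z) has no collider blocking it and no conditioned non-collider, so it is open.
Try {V, W}:
  P1: blocked at fork node V ∈ conditioning set.
  P2: blocked at fork node W ∈ conditioning set.
{V, W} contains no descendant of J and blocks every backdoor path.
Every element of {V, W} is needed (dropping V leaves P1 open; dropping W leaves P2 open), so no proper subset is valid.
Among all size-2 subsets of the eligible variables, only {V, W} blocks every backdoor path, so it is the unique smallest valid adjustment set.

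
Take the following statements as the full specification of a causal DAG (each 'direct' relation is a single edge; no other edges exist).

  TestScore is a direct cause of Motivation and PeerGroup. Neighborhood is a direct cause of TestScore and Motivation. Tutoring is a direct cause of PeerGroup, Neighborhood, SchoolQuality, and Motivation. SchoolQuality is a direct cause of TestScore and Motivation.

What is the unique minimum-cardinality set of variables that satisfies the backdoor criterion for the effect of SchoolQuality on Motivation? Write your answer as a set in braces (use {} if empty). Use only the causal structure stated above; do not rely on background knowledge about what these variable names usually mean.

Variables eligible for adjustment (non-descendants of SchoolQuality, excluding SchoolQuality and Motivation): {Neighborhood, Tutoring}.
Backdoor paths from SchoolQuality to Motivation:
  P1: SchoolQuality <- Tutoring -> Neighborhood -> TestScore -> Motivation
  P2: SchoolQuality <- Tutoring -> Neighborhood -> Motivation
  P3: SchoolQuality <- Tutoring -> PeerGroup <- TestScore <- Neighborhood -> Motivation
  P4: SchoolQuality <- Tutoring -> PeerGroup <- TestScore -> Motivation
  P5: SchoolQuality <- Tutoring -> Motivation
The empty set is not sufficient: P1 (SchoolQuality <- Tutoring -> Neighborhood -> TestScore -> Motivation) has no collider blocking it and no conditioned non-collider, so it is open.
Try {Tutoring}:
  P1: blocked at fork node Tutoring ∈ conditioning set.
  P2: blocked at fork node Tutoring ∈ conditioning set.
  P3: blocked at fork node Tutoring ∈ conditioning set.
  P4: blocked at fork node Tutoring ∈ conditioning set.
  P5: blocked at fork node Tutoring ∈ conditioning set.
{Tutoring} contains no descendant of SchoolQuality and blocks every backdoor path.
No other singleton works — e.g. {Neighborhood} leaves P5 open — so {Tutoring} is the unique smallest valid adjustment set.

{Tutoring}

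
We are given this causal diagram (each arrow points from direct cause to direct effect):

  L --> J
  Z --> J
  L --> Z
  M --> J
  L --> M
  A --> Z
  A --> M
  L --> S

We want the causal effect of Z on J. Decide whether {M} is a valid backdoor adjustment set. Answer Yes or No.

Backdoor paths from Z to J (paths whose first edge points into Z):
  P1: Z <- L -> M -> J
  P2: Z <- L -> J
  P3: Z <- A -> M <- L -> J
  P4: Z <- A -> M -> J
Condition 1 (no descendant of Z in the set): holds — descendants of Z are {J}; none are in {M}.
Condition 2 (every backdoor path blocked by {M}):
  P1: blocked at chain node M ∈ conditioning set.
  P2: open — no interior node is in the conditioning set.
  P3: open — collider(s) M are conditioned on (or have a conditioned descendant) and no non-collider on the path is in the set.
  P4: blocked at chain node M ∈ conditioning set.
{M} does not satisfy the backdoor criterion.

No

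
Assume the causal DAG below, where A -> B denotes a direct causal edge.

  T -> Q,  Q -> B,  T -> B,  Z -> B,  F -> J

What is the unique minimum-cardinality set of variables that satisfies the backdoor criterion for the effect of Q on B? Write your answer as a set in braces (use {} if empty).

Variables eligible for adjustment (non-descendants of Q, excluding Q and B): {F, J, T, Z}.
Backdoor paths from Q to B:
  P1: Q <- T -> B
The empty set is not sufficient: P1 (Q <- T -> B) has no collider blocking it and no conditioned non-collider, so it is open.
Try {T}:
  P1: blocked at fork node T ∈ conditioning set.
{T} contains no descendant of Q and blocks every backdoor path.
No other singleton works — e.g. {Z} leaves P1 open — so {T} is the unique smallest valid adjustment set.

{T}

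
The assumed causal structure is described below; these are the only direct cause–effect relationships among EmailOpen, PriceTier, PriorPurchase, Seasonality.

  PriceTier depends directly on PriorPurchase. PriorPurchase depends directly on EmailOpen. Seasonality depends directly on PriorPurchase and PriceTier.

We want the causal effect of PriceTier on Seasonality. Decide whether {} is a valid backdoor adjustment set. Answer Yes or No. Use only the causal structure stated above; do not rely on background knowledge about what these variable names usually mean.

Backdoor paths from PriceTier to Seasonality (paths whose first edge points into PriceTier):
  P1: PriceTier <- PriorPurchase -> Seasonality
Condition 1 (no descendant of PriceTier in the set): holds — descendants of PriceTier are {Seasonality}; none are in {}.
Condition 2 (every backdoor path blocked by {}):
  P1: open — no interior node is in the conditioning set.
{} does not satisfy the backdoor criterion.

No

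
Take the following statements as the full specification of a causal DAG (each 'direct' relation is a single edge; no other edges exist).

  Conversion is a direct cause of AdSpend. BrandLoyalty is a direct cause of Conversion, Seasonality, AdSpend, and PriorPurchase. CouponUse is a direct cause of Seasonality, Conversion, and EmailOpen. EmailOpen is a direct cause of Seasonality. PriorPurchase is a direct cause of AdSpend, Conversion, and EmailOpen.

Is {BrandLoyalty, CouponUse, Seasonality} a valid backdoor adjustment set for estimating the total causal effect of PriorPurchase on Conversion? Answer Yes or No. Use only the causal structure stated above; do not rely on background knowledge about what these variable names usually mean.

No

Backdoor paths from PriorPurchase to Conversion (paths whose first edge points into PriorPurchase):
  P1: PriorPurchase <- BrandLoyalty -> Conversion
  P2: PriorPurchase <- BrandLoyalty -> Seasonality <- CouponUse -> Conversion
  P3: PriorPurchase <- BrandLoyalty -> Seasonality <- EmailOpen <- CouponUse -> Conversion
  P4: PriorPurchase <- BrandLoyalty -> AdSpend <- Conversion
Condition 1 (no descendant of PriorPurchase in the set): FAILS — Seasonality is a descendant of PriorPurchase.
Condition 2 (every backdoor path blocked by {BrandLoyalty, CouponUse, Seasonality}):
  P1: blocked at fork node BrandLoyalty ∈ conditioning set.
  P2: blocked at fork node BrandLoyalty ∈ conditioning set.
  P3: blocked at fork node BrandLoyalty ∈ conditioning set.
  P4: blocked at fork node BrandLoyalty ∈ conditioning set.
{BrandLoyalty, CouponUse, Seasonality} does not satisfy the backdoor criterion.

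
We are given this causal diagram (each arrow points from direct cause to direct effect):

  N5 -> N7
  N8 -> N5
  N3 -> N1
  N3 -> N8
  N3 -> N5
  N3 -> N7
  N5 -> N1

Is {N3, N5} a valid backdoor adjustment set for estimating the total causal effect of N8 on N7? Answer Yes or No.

Backdoor paths from N8 to N7 (paths whose first edge points into N8):
  P1: N8 <- N3 -> N5 -> N7
  P2: N8 <- N3 -> N7
  P3: N8 <- N3 -> N1 <- N5 -> N7
Condition 1 (no descendant of N8 in the set): FAILS — N5 is a descendant of N8.
Condition 2 (every backdoor path blocked by {N3, N5}):
  P1: blocked at fork node N3 ∈ conditioning set.
  P2: blocked at fork node N3 ∈ conditioning set.
  P3: blocked at fork node N3 ∈ conditioning set.
{N3, N5} does not satisfy the backdoor criterion.

No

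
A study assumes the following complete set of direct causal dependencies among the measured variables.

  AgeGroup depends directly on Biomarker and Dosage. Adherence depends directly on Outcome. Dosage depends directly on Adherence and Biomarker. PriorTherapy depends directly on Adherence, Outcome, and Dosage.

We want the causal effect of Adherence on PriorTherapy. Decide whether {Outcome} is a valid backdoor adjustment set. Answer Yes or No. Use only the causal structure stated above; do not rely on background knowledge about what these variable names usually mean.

Backdoor paths from Adherence to PriorTherapy (paths whose first edge points into Adherence):
  P1: Adherence <- Outcome -> PriorTherapy
Condition 1 (no descendant of Adherence in the set): holds — descendants of Adherence are {AgeGroup, Dosage, PriorTherapy}; none are in {Outcome}.
Condition 2 (every backdoor path blocked by {Outcome}):
  P1: blocked at fork node Outcome ∈ conditioning set.
{Outcome} satisfies the backdoor criterion.

Yes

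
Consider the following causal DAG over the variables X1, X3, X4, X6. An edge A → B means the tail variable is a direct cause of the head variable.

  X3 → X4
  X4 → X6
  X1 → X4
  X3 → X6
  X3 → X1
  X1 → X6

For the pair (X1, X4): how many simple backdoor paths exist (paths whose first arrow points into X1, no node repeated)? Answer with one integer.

2

A backdoor path from X1 to X4 is any simple undirected path whose first edge points into X1 (i.e. leaves X1 via a parent).
Parents of X1: {X3}.
Enumerating:
  P1: X1 <- X3 -> X4
  P2: X1 <- X3 -> X6 <- X4
That exhausts the simple backdoor paths. Count: 2.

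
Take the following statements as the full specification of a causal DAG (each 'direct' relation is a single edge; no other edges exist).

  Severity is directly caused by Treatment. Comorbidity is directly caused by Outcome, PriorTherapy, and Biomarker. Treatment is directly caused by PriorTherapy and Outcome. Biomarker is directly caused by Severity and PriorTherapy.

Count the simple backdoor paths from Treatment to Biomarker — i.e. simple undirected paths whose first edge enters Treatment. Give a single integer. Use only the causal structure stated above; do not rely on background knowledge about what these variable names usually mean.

A backdoor path from Treatment to Biomarker is any simple undirected path whose first edge points into Treatment (i.e. leaves Treatment via a parent).
Parents of Treatment: {Outcome, PriorTherapy}.
Enumerating:
  P1: Treatment <- Outcome -> Comorbidity <- PriorTherapy -> Biomarker
  P2: Treatment <- Outcome -> Comorbidity <- Biomarker
  P3: Treatment <- PriorTherapy -> Biomarker
  P4: Treatment <- PriorTherapy -> Comorbidity <- Biomarker
That exhausts the simple backdoor paths. Count: 4.

4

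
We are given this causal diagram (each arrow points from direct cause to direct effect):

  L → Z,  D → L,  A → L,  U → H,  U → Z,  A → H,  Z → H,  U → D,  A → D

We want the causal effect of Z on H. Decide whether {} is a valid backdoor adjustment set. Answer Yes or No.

Backdoor paths from Z to H (paths whose first edge points into Z):
  P1: Z <- U -> D <- A -> H
  P2: Z <- U -> D -> L <- A -> H
  P3: Z <- U -> H
  P4: Z <- L <- A -> D <- U -> H
  P5: Z <- L <- A -> H
  P6: Z <- L <- D <- U -> H
  P7: Z <- L <- D <- A -> H
Condition 1 (no descendant of Z in the set): holds — descendants of Z are {H}; none are in {}.
Condition 2 (every backdoor path blocked by {}):
  P1: blocked at collider D (neither it nor any descendant is in the conditioning set).
  P2: blocked at collider L (neither it nor any descendant is in the conditioning set).
  P3: open — no interior node is in the conditioning set.
  P4: blocked at collider D (neither it nor any descendant is in the conditioning set).
  P5: open — no interior node is in the conditioning set.
  P6: open — no interior node is in the conditioning set.
  P7: open — no interior node is in the conditioning set.
{} does not satisfy the backdoor criterion.

No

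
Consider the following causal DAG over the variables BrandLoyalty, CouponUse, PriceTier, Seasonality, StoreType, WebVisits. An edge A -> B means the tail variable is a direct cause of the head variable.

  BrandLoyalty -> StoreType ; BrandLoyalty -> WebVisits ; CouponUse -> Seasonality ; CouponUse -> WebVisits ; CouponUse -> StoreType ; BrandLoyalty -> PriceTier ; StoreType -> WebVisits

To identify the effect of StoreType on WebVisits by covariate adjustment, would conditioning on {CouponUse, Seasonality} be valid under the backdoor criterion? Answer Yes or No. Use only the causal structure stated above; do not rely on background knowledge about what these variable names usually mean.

Backdoor paths from StoreType to WebVisits (paths whose first edge points into StoreType):
  P1: StoreType <- CouponUse -> WebVisits
  P2: StoreType <- BrandLoyalty -> WebVisits
Condition 1 (no descendant of StoreType in the set): holds — descendants of StoreType are {WebVisits}; none are in {CouponUse, Seasonality}.
Condition 2 (every backdoor path blocked by {CouponUse, Seasonality}):
  P1: blocked at fork node CouponUse ∈ conditioning set.
  P2: open — no interior node is in the conditioning set.
{CouponUse, Seasonality} does not satisfy the backdoor criterion.

No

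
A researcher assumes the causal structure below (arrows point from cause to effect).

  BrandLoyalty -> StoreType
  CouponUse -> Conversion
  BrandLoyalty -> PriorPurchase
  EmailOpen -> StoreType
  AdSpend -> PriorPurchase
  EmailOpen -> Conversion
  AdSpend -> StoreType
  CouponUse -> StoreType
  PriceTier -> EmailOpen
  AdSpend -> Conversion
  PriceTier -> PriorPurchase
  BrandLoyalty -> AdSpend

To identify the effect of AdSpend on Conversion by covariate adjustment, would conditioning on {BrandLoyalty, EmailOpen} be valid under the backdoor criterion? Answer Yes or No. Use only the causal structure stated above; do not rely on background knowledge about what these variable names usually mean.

Backdoor paths from AdSpend to Conversion (paths whose first edge points into AdSpend):
  P1: AdSpend <- BrandLoyalty -> PriorPurchase <- PriceTier -> EmailOpen -> Conversion
  P2: AdSpend <- BrandLoyalty -> PriorPurchase <- PriceTier -> EmailOpen -> StoreType <- CouponUse -> Conversion
  P3: AdSpend <- BrandLoyalty -> StoreType <- CouponUse -> Conversion
  P4: AdSpend <- BrandLoyalty -> StoreType <- EmailOpen -> Conversion
Condition 1 (no descendant of AdSpend in the set): holds — descendants of AdSpend are {Conversion, PriorPurchase, StoreType}; none are in {BrandLoyalty, EmailOpen}.
Condition 2 (every backdoor path blocked by {BrandLoyalty, EmailOpen}):
  P1: blocked at fork node BrandLoyalty ∈ conditioning set.
  P2: blocked at fork node BrandLoyalty ∈ conditioning set.
  P3: blocked at fork node BrandLoyalty ∈ conditioning set.
  P4: blocked at fork node BrandLoyalty ∈ conditioning set.
{BrandLoyalty, EmailOpen} satisfies the backdoor criterion.

Yes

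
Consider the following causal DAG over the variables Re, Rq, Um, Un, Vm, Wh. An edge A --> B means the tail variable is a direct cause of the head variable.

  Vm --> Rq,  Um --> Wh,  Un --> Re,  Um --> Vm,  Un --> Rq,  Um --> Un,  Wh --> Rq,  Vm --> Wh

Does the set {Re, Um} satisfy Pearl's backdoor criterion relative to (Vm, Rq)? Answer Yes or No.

Yes

Backdoor paths from Vm to Rq (paths whose first edge points into Vm):
  P1: Vm <- Um -> Wh -> Rq
  P2: Vm <- Um -> Un -> Rq
Condition 1 (no descendant of Vm in the set): holds — descendants of Vm are {Rq, Wh}; none are in {Re, Um}.
Condition 2 (every backdoor path blocked by {Re, Um}):
  P1: blocked at fork node Um ∈ conditioning set.
  P2: blocked at fork node Um ∈ conditioning set.
{Re, Um} satisfies the backdoor criterion.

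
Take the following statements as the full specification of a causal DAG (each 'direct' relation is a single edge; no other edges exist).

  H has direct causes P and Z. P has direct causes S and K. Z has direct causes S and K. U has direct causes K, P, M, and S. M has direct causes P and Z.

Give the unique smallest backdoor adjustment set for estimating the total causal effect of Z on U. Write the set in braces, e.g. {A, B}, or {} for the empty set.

Variables eligible for adjustment (non-descendants of Z, excluding Z and U): {K, P, S}.
Backdoor paths from Z to U:
  P1: Z <- S -> P <- K -> U
  P2: Z <- S -> P -> M -> U
  P3: Z <- S -> P -> U
  P4: Z <- S -> U
  P5: Z <- K -> P <- S -> U
  P6: Z <- K -> P -> M -> U
  P7: Z <- K -> P -> U
  P8: Z <- K -> U
The empty set is not sufficient: P2 (Z <- S -> P -> M -> U) has no collider blocking it and no conditioned non-collider, so it is open.
Try {K, S}:
  P1: blocked at fork node S ∈ conditioning set.
  P2: blocked at fork node S ∈ conditioning set.
  P3: blocked at fork node S ∈ conditioning set.
  P4: blocked at fork node S ∈ conditioning set.
  P5: blocked at fork node K ∈ conditioning set.
  P6: blocked at fork node K ∈ conditioning set.
  P7: blocked at fork node K ∈ conditioning set.
  P8: blocked at fork node K ∈ conditioning set.
{K, S} contains no descendant of Z and blocks every backdoor path.
Every element of {K, S} is needed (dropping K leaves P6 open; dropping S leaves P2 open), so no proper subset is valid.
Among all size-2 subsets of the eligible variables, only {K, S} blocks every backdoor path, so it is the unique smallest valid adjustment set.

{K, S}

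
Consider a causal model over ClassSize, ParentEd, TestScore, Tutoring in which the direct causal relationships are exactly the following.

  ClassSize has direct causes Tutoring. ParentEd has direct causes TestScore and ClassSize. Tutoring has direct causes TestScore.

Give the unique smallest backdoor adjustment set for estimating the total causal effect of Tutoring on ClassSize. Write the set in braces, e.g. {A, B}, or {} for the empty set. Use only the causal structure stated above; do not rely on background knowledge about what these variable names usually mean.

Variables eligible for adjustment (non-descendants of Tutoring, excluding Tutoring and ClassSize): {TestScore}.
Backdoor paths from Tutoring to ClassSize:
  P1: Tutoring <- TestScore -> ParentEd <- ClassSize
Each backdoor path contains an unconditioned collider, so every path is already blocked with the empty conditioning set:
  P1: blocked at collider ParentEd (neither it nor any descendant is in the conditioning set).
The empty set is therefore the unique smallest valid set.

{}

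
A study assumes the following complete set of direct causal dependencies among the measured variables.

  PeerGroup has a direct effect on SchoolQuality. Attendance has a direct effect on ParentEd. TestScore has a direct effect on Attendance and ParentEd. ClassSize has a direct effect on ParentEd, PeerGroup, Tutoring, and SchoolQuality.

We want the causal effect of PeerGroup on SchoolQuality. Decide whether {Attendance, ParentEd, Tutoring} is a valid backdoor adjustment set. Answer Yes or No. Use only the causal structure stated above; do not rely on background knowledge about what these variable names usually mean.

No

Backdoor paths from PeerGroup to SchoolQuality (paths whose first edge points into PeerGroup):
  P1: PeerGroup <- ClassSize -> SchoolQuality
Condition 1 (no descendant of PeerGroup in the set): holds — descendants of PeerGroup are {SchoolQuality}; none are in {Attendance, ParentEd, Tutoring}.
Condition 2 (every backdoor path blocked by {Attendance, ParentEd, Tutoring}):
  P1: open — no interior node is in the conditioning set.
{Attendance, ParentEd, Tutoring} does not satisfy the backdoor criterion.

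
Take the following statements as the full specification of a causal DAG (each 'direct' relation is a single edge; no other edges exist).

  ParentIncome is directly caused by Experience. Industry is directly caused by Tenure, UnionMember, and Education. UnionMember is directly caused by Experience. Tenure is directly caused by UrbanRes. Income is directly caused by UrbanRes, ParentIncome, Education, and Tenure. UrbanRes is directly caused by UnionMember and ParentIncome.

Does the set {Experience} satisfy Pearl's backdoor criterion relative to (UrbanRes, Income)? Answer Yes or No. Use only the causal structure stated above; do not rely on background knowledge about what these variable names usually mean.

No

Backdoor paths from UrbanRes to Income (paths whose first edge points into UrbanRes):
  P1: UrbanRes <- UnionMember <- Experience -> ParentIncome -> Income
  P2: UrbanRes <- UnionMember -> Industry <- Education -> Income
  P3: UrbanRes <- UnionMember -> Industry <- Tenure -> Income
  P4: UrbanRes <- ParentIncome <- Experience -> UnionMember -> Industry <- Education -> Income
  P5: UrbanRes <- ParentIncome <- Experience -> UnionMember -> Industry <- Tenure -> Income
  P6: UrbanRes <- ParentIncome -> Income
Condition 1 (no descendant of UrbanRes in the set): holds — descendants of UrbanRes are {Income, Industry, Tenure}; none are in {Experience}.
Condition 2 (every backdoor path blocked by {Experience}):
  P1: blocked at fork node Experience ∈ conditioning set.
  P2: blocked at collider Industry (neither it nor any descendant is in the conditioning set).
  P3: blocked at collider Industry (neither it nor any descendant is in the conditioning set).
  P4: blocked at fork node Experience ∈ conditioning set.
  P5: blocked at fork node Experience ∈ conditioning set.
  P6: open — no interior node is in the conditioning set.
{Experience} does not satisfy the backdoor criterion.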